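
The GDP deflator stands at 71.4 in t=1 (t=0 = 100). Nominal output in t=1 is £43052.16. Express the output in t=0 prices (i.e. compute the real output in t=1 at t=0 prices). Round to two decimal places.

Real = Nominal ÷ (Index/100) = 43052.16 ÷ (71.4/100)
     = 43052.16 ÷ 0.714 = 60297.1429

60297.14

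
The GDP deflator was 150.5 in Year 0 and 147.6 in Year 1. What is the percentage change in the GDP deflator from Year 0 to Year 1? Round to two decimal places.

Change = (147.6 − 150.5) / 150.5 × 100
       = -2.9 / 150.5 × 100 = -1.9269%

-1.93%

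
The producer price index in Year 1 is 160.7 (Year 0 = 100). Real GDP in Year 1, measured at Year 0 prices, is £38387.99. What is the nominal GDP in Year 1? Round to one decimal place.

Nominal = Real × (Index/100) = 38387.99 × (160.7/100)
        = 38387.99 × 1.607 = 61689.4999

61689.5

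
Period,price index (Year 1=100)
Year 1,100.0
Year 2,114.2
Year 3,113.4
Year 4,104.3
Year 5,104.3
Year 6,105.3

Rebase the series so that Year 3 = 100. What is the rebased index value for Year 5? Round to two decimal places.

Rebased(Year 5) = 104.3 / 113.4 × 100 = 91.9753

91.98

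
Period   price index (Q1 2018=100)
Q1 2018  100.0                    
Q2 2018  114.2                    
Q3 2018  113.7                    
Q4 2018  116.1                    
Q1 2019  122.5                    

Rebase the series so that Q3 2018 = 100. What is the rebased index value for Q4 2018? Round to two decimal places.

102.11

Rebased(Q4 2018) = 116.1 / 113.7 × 100 = 102.1108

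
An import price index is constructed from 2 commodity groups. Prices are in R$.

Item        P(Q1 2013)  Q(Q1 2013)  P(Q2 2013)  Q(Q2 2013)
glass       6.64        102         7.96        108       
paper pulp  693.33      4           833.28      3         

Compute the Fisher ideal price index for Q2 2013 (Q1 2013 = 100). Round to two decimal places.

Laspeyres component (base-period weights):
ΣP(Q2 2013)Q(Q1 2013) = 7.96×102 + 833.28×4 = 811.92 + 3333.12 = 4145.04
ΣP(Q1 2013)Q(Q1 2013) = 6.64×102 + 693.33×4 = 677.28 + 2773.32 = 3450.6
L = 4145.04 / 3450.6 × 100 = 120.1252
Paasche component (current-period weights):
ΣP(Q2 2013)Q(Q2 2013) = 7.96×108 + 833.28×3 = 859.68 + 2499.84 = 3359.52
ΣP(Q1 2013)Q(Q2 2013) = 6.64×108 + 693.33×3 = 717.12 + 2079.99 = 2797.11
P = 3359.52 / 2797.11 × 100 = 120.1068
Fisher = √(L × P) = √(120.1252 × 120.1068) = 120.1160

120.12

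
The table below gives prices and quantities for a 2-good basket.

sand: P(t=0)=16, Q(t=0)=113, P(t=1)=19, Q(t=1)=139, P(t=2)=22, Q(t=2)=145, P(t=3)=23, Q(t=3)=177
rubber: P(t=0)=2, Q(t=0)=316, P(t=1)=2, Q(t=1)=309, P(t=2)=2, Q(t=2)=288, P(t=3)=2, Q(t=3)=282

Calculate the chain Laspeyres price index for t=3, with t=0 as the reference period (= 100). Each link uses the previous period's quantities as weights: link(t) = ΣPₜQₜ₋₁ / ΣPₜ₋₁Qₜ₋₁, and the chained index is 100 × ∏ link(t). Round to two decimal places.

Link t=0→t=1:
ΣP(t=1)Q(t=0) = 19×113 + 2×316 = 2147 + 632 = 2779
ΣP(t=0)Q(t=0) = 16×113 + 2×316 = 1808 + 632 = 2440
link = 2779/2440 = 1.138934
Link t=1→t=2:
ΣP(t=2)Q(t=1) = 22×139 + 2×309 = 3058 + 618 = 3676
ΣP(t=1)Q(t=1) = 19×139 + 2×309 = 2641 + 618 = 3259
link = 3676/3259 = 1.127953
Link t=2→t=3:
ΣP(t=3)Q(t=2) = 23×145 + 2×288 = 3335 + 576 = 3911
ΣP(t=2)Q(t=2) = 22×145 + 2×288 = 3190 + 576 = 3766
link = 3911/3766 = 1.038502
Chained index = 100 × 1.138934 × 1.127953 × 1.038502 = 133.4128

133.41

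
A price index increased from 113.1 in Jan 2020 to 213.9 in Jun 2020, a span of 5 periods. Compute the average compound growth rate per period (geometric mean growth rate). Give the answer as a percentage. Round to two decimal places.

13.59%

Growth factor = (213.9/113.1)^(1/5) = (1.891247)^(1/5) = 1.135925
Growth rate = 1.135925 − 1 = 0.135925 = 13.5925%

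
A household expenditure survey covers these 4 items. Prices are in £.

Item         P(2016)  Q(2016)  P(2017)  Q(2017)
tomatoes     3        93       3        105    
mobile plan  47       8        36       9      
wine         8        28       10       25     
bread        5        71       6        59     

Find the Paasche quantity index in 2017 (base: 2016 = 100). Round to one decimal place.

Paasche quantity index uses current-period prices as weights.
ΣP(2017)·Q(2017) = 3×105 + 36×9 + 10×25 + 6×59 = 315 + 324 + 250 + 354 = 1243
ΣP(2017)·Q(2016) = 3×93 + 36×8 + 10×28 + 6×71 = 279 + 288 + 280 + 426 = 1273
Index = 1243 / 1273 × 100 = 97.6434

97.6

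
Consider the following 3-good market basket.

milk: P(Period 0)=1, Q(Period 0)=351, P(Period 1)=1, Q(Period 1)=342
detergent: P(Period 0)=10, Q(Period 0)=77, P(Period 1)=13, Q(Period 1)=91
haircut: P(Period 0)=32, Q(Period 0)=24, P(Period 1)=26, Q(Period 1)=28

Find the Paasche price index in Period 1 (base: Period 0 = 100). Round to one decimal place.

104.9

Paasche price index uses current-period quantities as weights.
ΣP(Period 1)·Q(Period 1) = 1×342 + 13×91 + 26×28 = 342 + 1183 + 728 = 2253
ΣP(Period 0)·Q(Period 1) = 1×342 + 10×91 + 32×28 = 342 + 910 + 896 = 2148
Index = 2253 / 2148 × 100 = 104.8883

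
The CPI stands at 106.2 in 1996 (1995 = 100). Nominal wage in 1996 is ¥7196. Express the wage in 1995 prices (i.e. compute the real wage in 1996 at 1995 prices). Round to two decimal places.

Real = Nominal ÷ (Index/100) = 7196 ÷ (106.2/100)
     = 7196 ÷ 1.062 = 6775.8945

6775.89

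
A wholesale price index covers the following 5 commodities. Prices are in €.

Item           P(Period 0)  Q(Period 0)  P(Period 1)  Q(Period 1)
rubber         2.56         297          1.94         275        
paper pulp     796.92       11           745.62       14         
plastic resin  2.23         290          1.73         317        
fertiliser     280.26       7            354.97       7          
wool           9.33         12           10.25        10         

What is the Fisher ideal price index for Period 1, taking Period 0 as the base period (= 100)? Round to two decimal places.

Laspeyres component (base-period weights):
ΣP(Period 1)Q(Period 0) = 1.94×297 + 745.62×11 + 1.73×290 + 354.97×7 + 10.25×12 = 576.18 + 8201.82 + 501.7 + 2484.79 + 123 = 11887.49
ΣP(Period 0)Q(Period 0) = 2.56×297 + 796.92×11 + 2.23×290 + 280.26×7 + 9.33×12 = 760.32 + 8766.12 + 646.7 + 1961.82 + 111.96 = 12246.92
L = 11887.49 / 12246.92 × 100 = 97.0651
Paasche component (current-period weights):
ΣP(Period 1)Q(Period 1) = 1.94×275 + 745.62×14 + 1.73×317 + 354.97×7 + 10.25×10 = 533.5 + 10438.68 + 548.41 + 2484.79 + 102.5 = 14107.88
ΣP(Period 0)Q(Period 1) = 2.56×275 + 796.92×14 + 2.23×317 + 280.26×7 + 9.33×10 = 704 + 11156.88 + 706.91 + 1961.82 + 93.3 = 14622.91
P = 14107.88 / 14622.91 × 100 = 96.4779
Fisher = √(L × P) = √(97.0651 × 96.4779) = 96.7711

96.77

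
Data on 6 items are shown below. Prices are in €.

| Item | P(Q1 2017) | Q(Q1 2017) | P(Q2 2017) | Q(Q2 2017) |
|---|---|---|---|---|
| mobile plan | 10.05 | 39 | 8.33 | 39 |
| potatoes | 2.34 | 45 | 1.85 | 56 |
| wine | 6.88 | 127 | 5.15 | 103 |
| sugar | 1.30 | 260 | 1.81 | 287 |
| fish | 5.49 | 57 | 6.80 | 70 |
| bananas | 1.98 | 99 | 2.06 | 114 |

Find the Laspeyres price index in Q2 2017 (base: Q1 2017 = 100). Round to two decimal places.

Laspeyres price index uses base-period quantities as weights.
ΣP(Q2 2017)·Q(Q1 2017) = 8.33×39 + 1.85×45 + 5.15×127 + 1.81×260 + 6.80×57 + 2.06×99 = 324.87 + 83.25 + 654.05 + 470.6 + 387.6 + 203.94 = 2124.31
ΣP(Q1 2017)·Q(Q1 2017) = 10.05×39 + 2.34×45 + 6.88×127 + 1.30×260 + 5.49×57 + 1.98×99 = 391.95 + 105.3 + 873.76 + 338 + 312.93 + 196.02 = 2217.96
Index = 2124.31 / 2217.96 × 100 = 95.7777

95.78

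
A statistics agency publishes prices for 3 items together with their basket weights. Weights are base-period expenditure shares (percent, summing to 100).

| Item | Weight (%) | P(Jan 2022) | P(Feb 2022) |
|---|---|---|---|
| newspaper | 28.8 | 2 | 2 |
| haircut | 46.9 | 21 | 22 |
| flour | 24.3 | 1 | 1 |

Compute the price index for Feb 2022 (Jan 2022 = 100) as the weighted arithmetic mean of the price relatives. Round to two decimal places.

newspaper: 28.8 × (2/2) = 28.8 × 1.000000 = 28.8000
haircut: 46.9 × (22/21) = 46.9 × 1.047619 = 49.1333
flour: 24.3 × (1/1) = 24.3 × 1.000000 = 24.3000
Index = Σ wᵢ·(p₁ᵢ/p₀ᵢ) = 28.8000 + 49.1333 + 24.3000 = 102.2333

102.23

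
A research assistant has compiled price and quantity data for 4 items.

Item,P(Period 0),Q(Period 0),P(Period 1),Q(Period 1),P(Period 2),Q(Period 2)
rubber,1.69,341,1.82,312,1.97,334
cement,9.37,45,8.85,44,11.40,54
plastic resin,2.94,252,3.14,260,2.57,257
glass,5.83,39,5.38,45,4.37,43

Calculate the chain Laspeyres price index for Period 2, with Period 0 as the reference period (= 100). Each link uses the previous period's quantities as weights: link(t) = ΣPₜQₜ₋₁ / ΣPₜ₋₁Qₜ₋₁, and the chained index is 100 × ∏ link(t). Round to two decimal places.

100.97

Link Period 0→Period 1:
ΣP(Period 1)Q(Period 0) = 1.82×341 + 8.85×45 + 3.14×252 + 5.38×39 = 620.62 + 398.25 + 791.28 + 209.82 = 2019.97
ΣP(Period 0)Q(Period 0) = 1.69×341 + 9.37×45 + 2.94×252 + 5.83×39 = 576.29 + 421.65 + 740.88 + 227.37 = 1966.19
link = 2019.97/1966.19 = 1.027352
Link Period 1→Period 2:
ΣP(Period 2)Q(Period 1) = 1.97×312 + 11.40×44 + 2.57×260 + 4.37×45 = 614.64 + 501.6 + 668.2 + 196.65 = 1981.09
ΣP(Period 1)Q(Period 1) = 1.82×312 + 8.85×44 + 3.14×260 + 5.38×45 = 567.84 + 389.4 + 816.4 + 242.1 = 2015.74
link = 1981.09/2015.74 = 0.982810
Chained index = 100 × 1.027352 × 0.982810 = 100.9692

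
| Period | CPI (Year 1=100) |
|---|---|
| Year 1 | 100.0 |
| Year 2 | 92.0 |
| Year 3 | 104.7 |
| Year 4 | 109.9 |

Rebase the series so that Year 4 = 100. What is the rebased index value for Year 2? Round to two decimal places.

83.71

Rebased(Year 2) = 92.0 / 109.9 × 100 = 83.7125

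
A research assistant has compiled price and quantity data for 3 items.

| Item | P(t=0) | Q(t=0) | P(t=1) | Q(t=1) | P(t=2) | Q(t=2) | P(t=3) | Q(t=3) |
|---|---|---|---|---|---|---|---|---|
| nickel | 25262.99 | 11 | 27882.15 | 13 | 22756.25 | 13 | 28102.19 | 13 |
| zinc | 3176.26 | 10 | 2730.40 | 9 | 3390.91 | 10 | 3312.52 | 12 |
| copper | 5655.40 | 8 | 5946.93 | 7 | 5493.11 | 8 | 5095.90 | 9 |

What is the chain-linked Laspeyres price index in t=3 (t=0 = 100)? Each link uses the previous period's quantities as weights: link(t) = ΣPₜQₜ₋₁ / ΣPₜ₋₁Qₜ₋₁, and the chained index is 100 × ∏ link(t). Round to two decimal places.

Link t=0→t=1:
ΣP(t=1)Q(t=0) = 27882.15×11 + 2730.40×10 + 5946.93×8 = 306703.65 + 27304 + 47575.44 = 381583.09
ΣP(t=0)Q(t=0) = 25262.99×11 + 3176.26×10 + 5655.40×8 = 277892.89 + 31762.6 + 45243.2 = 354898.69
link = 381583.09/354898.69 = 1.075189
Link t=1→t=2:
ΣP(t=2)Q(t=1) = 22756.25×13 + 3390.91×9 + 5493.11×7 = 295831.25 + 30518.19 + 38451.77 = 364801.21
ΣP(t=1)Q(t=1) = 27882.15×13 + 2730.40×9 + 5946.93×7 = 362467.95 + 24573.6 + 41628.51 = 428670.06
link = 364801.21/428670.06 = 0.851007
Link t=2→t=3:
ΣP(t=3)Q(t=2) = 28102.19×13 + 3312.52×10 + 5095.90×8 = 365328.47 + 33125.2 + 40767.2 = 439220.87
ΣP(t=2)Q(t=2) = 22756.25×13 + 3390.91×10 + 5493.11×8 = 295831.25 + 33909.1 + 43944.88 = 373685.23
link = 439220.87/373685.23 = 1.175377
Chained index = 100 × 1.075189 × 0.851007 × 1.175377 = 107.5462

107.55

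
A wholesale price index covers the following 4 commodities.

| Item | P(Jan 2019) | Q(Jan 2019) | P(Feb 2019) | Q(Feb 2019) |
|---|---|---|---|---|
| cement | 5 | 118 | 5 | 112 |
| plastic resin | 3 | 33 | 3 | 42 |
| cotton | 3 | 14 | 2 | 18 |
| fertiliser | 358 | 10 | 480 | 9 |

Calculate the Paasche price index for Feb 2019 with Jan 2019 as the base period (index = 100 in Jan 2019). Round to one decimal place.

Paasche price index uses current-period quantities as weights.
ΣP(Feb 2019)·Q(Feb 2019) = 5×112 + 3×42 + 2×18 + 480×9 = 560 + 126 + 36 + 4320 = 5042
ΣP(Jan 2019)·Q(Feb 2019) = 5×112 + 3×42 + 3×18 + 358×9 = 560 + 126 + 54 + 3222 = 3962
Index = 5042 / 3962 × 100 = 127.2590

127.3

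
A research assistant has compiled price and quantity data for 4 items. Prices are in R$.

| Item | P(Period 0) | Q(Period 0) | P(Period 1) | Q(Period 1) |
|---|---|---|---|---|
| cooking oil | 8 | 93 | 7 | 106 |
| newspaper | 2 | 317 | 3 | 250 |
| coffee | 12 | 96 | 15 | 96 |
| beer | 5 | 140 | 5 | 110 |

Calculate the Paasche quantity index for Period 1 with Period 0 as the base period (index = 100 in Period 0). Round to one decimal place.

Paasche quantity index uses current-period prices as weights.
ΣP(Period 1)·Q(Period 1) = 7×106 + 3×250 + 15×96 + 5×110 = 742 + 750 + 1440 + 550 = 3482
ΣP(Period 1)·Q(Period 0) = 7×93 + 3×317 + 15×96 + 5×140 = 651 + 951 + 1440 + 700 = 3742
Index = 3482 / 3742 × 100 = 93.0518

93.1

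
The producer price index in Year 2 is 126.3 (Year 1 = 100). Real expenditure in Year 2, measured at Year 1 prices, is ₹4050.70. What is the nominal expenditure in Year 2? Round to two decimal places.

5116.03

Nominal = Real × (Index/100) = 4050.70 × (126.3/100)
        = 4050.70 × 1.263 = 5116.0341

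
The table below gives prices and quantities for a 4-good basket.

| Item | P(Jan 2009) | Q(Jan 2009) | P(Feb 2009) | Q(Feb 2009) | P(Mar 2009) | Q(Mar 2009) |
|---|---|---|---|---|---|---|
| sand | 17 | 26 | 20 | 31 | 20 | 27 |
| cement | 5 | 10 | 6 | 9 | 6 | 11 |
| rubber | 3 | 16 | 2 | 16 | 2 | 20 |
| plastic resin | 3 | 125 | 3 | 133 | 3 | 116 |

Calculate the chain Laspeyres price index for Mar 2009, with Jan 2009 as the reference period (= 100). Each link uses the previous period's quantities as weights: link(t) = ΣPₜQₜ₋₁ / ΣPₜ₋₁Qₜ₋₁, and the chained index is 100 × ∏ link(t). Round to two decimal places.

107.87

Link Jan 2009→Feb 2009:
ΣP(Feb 2009)Q(Jan 2009) = 20×26 + 6×10 + 2×16 + 3×125 = 520 + 60 + 32 + 375 = 987
ΣP(Jan 2009)Q(Jan 2009) = 17×26 + 5×10 + 3×16 + 3×125 = 442 + 50 + 48 + 375 = 915
link = 987/915 = 1.078689
Link Feb 2009→Mar 2009:
ΣP(Mar 2009)Q(Feb 2009) = 20×31 + 6×9 + 2×16 + 3×133 = 620 + 54 + 32 + 399 = 1105
ΣP(Feb 2009)Q(Feb 2009) = 20×31 + 6×9 + 2×16 + 3×133 = 620 + 54 + 32 + 399 = 1105
link = 1105/1105 = 1.000000
Chained index = 100 × 1.078689 × 1.000000 = 107.8689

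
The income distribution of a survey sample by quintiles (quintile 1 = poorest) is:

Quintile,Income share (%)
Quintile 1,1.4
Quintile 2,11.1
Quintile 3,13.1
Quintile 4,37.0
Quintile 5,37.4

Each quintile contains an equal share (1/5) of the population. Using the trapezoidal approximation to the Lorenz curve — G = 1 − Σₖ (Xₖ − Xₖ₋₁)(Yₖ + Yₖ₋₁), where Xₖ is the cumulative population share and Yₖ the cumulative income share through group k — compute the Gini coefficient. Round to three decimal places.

0.392

Cumulative income shares Yₖ: 0.0140, 0.1250, 0.2560, 0.6260, 1.0000
Σ (Xₖ−Xₖ₋₁)(Yₖ+Yₖ₋₁) = (1/5)(0.0140+0.0000) + (1/5)(0.1250+0.0140) + (1/5)(0.2560+0.1250) + (1/5)(0.6260+0.2560) + (1/5)(1.0000+0.6260)
  = 0.0028 + 0.0278 + 0.0762 + 0.1764 + 0.3252 = 0.6084
G = 1 − 0.6084 = 0.3916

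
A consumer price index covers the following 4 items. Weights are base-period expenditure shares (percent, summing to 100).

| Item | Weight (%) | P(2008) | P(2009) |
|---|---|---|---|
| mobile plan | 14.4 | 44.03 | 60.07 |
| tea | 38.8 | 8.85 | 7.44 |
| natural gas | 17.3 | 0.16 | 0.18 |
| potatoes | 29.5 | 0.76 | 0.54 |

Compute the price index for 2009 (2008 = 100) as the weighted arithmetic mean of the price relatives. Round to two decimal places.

mobile plan: 14.4 × (60.07/44.03) = 14.4 × 1.364297 = 19.6459
tea: 38.8 × (7.44/8.85) = 38.8 × 0.840678 = 32.6183
natural gas: 17.3 × (0.18/0.16) = 17.3 × 1.125000 = 19.4625
potatoes: 29.5 × (0.54/0.76) = 29.5 × 0.710526 = 20.9605
Index = Σ wᵢ·(p₁ᵢ/p₀ᵢ) = 19.6459 + 32.6183 + 19.4625 + 20.9605 = 92.6872

92.69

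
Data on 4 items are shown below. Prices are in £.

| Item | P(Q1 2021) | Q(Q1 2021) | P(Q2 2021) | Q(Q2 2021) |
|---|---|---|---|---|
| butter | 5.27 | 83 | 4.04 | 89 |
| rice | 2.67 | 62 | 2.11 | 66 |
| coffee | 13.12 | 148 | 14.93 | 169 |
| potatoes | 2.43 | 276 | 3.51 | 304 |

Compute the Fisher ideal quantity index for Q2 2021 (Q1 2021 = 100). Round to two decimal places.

112.10

Laspeyres component (base-period weights):
ΣP(Q1 2021)Q(Q2 2021) = 5.27×89 + 2.67×66 + 13.12×169 + 2.43×304 = 469.03 + 176.22 + 2217.28 + 738.72 = 3601.25
ΣP(Q1 2021)Q(Q1 2021) = 5.27×83 + 2.67×62 + 13.12×148 + 2.43×276 = 437.41 + 165.54 + 1941.76 + 670.68 = 3215.39
L = 3601.25 / 3215.39 × 100 = 112.0004
Paasche component (current-period weights):
ΣP(Q2 2021)Q(Q2 2021) = 4.04×89 + 2.11×66 + 14.93×169 + 3.51×304 = 359.56 + 139.26 + 2523.17 + 1067.04 = 4089.03
ΣP(Q2 2021)Q(Q1 2021) = 4.04×83 + 2.11×62 + 14.93×148 + 3.51×276 = 335.32 + 130.82 + 2209.64 + 968.76 = 3644.54
P = 4089.03 / 3644.54 × 100 = 112.1961
Fisher = √(L × P) = √(112.0004 × 112.1961) = 112.0982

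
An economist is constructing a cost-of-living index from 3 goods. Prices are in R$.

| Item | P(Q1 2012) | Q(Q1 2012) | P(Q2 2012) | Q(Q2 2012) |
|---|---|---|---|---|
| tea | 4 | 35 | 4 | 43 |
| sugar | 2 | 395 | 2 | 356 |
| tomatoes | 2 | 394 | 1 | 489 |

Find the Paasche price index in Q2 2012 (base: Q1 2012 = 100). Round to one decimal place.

Paasche price index uses current-period quantities as weights.
ΣP(Q2 2012)·Q(Q2 2012) = 4×43 + 2×356 + 1×489 = 172 + 712 + 489 = 1373
ΣP(Q1 2012)·Q(Q2 2012) = 4×43 + 2×356 + 2×489 = 172 + 712 + 978 = 1862
Index = 1373 / 1862 × 100 = 73.7379

73.7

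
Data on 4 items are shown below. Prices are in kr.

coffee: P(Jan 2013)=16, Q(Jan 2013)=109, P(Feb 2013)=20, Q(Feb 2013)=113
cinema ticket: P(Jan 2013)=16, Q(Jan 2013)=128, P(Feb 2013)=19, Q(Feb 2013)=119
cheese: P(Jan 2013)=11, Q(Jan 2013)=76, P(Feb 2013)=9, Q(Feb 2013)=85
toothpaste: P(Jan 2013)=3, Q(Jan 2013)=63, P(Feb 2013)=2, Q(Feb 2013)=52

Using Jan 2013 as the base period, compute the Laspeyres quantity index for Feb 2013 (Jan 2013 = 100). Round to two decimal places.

Laspeyres quantity index uses base-period prices as weights.
ΣP(Jan 2013)·Q(Feb 2013) = 16×113 + 16×119 + 11×85 + 3×52 = 1808 + 1904 + 935 + 156 = 4803
ΣP(Jan 2013)·Q(Jan 2013) = 16×109 + 16×128 + 11×76 + 3×63 = 1744 + 2048 + 836 + 189 = 4817
Index = 4803 / 4817 × 100 = 99.7094

99.71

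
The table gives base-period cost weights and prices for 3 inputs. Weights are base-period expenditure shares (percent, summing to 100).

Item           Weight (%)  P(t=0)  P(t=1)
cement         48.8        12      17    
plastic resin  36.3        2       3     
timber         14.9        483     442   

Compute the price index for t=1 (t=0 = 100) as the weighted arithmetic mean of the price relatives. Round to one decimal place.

137.2

cement: 48.8 × (17/12) = 48.8 × 1.416667 = 69.1333
plastic resin: 36.3 × (3/2) = 36.3 × 1.500000 = 54.4500
timber: 14.9 × (442/483) = 14.9 × 0.915114 = 13.6352
Index = Σ wᵢ·(p₁ᵢ/p₀ᵢ) = 69.1333 + 54.4500 + 13.6352 = 137.2185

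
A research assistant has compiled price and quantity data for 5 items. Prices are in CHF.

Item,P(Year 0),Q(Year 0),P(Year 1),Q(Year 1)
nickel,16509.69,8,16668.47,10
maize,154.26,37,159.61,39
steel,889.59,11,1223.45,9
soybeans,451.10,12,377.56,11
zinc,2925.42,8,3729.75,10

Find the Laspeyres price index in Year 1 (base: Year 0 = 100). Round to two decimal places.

Laspeyres price index uses base-period quantities as weights.
ΣP(Year 1)·Q(Year 0) = 16668.47×8 + 159.61×37 + 1223.45×11 + 377.56×12 + 3729.75×8 = 133347.76 + 5905.57 + 13457.95 + 4530.72 + 29838 = 187080
ΣP(Year 0)·Q(Year 0) = 16509.69×8 + 154.26×37 + 889.59×11 + 451.10×12 + 2925.42×8 = 132077.52 + 5707.62 + 9785.49 + 5413.2 + 23403.36 = 176387.19
Index = 187080 / 176387.19 × 100 = 106.0621

106.06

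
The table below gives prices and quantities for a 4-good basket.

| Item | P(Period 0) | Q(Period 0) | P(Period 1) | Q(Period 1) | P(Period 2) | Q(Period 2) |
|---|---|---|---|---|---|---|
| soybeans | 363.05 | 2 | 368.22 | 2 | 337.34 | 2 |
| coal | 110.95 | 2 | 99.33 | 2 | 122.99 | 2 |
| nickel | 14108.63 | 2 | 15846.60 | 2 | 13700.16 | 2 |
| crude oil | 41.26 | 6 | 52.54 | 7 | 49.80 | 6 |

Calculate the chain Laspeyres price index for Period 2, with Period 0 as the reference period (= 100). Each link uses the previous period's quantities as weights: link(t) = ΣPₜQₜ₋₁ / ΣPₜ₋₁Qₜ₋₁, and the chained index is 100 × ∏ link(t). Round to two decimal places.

Link Period 0→Period 1:
ΣP(Period 1)Q(Period 0) = 368.22×2 + 99.33×2 + 15846.60×2 + 52.54×6 = 736.44 + 198.66 + 31693.2 + 315.24 = 32943.54
ΣP(Period 0)Q(Period 0) = 363.05×2 + 110.95×2 + 14108.63×2 + 41.26×6 = 726.1 + 221.9 + 28217.26 + 247.56 = 29412.82
link = 32943.54/29412.82 = 1.120040
Link Period 1→Period 2:
ΣP(Period 2)Q(Period 1) = 337.34×2 + 122.99×2 + 13700.16×2 + 49.80×7 = 674.68 + 245.98 + 27400.32 + 348.6 = 28669.58
ΣP(Period 1)Q(Period 1) = 368.22×2 + 99.33×2 + 15846.60×2 + 52.54×7 = 736.44 + 198.66 + 31693.2 + 367.78 = 32996.08
link = 28669.58/32996.08 = 0.868878
Chained index = 100 × 1.120040 × 0.868878 = 97.3179

97.32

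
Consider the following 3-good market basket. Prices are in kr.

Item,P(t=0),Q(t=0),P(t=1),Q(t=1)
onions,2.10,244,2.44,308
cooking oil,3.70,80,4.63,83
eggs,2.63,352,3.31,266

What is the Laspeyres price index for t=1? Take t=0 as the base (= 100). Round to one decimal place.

122.9

Laspeyres price index uses base-period quantities as weights.
ΣP(t=1)·Q(t=0) = 2.44×244 + 4.63×80 + 3.31×352 = 595.36 + 370.4 + 1165.12 = 2130.88
ΣP(t=0)·Q(t=0) = 2.10×244 + 3.70×80 + 2.63×352 = 512.4 + 296 + 925.76 = 1734.16
Index = 2130.88 / 1734.16 × 100 = 122.8768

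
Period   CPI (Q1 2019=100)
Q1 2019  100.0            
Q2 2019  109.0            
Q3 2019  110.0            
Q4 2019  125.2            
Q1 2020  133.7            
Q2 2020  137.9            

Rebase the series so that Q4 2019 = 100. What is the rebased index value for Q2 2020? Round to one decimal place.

Rebased(Q2 2020) = 137.9 / 125.2 × 100 = 110.1438

110.1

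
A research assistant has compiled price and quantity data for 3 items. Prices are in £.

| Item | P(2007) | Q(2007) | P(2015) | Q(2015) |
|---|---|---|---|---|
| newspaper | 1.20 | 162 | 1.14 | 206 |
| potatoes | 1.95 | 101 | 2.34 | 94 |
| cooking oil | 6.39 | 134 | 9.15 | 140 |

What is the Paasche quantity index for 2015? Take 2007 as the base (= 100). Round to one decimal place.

Paasche quantity index uses current-period prices as weights.
ΣP(2015)·Q(2015) = 1.14×206 + 2.34×94 + 9.15×140 = 234.84 + 219.96 + 1281 = 1735.8
ΣP(2015)·Q(2007) = 1.14×162 + 2.34×101 + 9.15×134 = 184.68 + 236.34 + 1226.1 = 1647.12
Index = 1735.8 / 1647.12 × 100 = 105.3839

105.4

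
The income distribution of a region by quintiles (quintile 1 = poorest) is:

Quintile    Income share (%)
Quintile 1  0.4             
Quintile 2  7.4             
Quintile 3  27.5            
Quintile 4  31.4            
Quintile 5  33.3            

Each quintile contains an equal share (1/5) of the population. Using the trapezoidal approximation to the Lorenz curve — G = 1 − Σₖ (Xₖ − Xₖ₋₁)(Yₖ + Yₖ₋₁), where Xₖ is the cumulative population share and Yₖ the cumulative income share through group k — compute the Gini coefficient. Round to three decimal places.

Cumulative income shares Yₖ: 0.0040, 0.0780, 0.3530, 0.6670, 1.0000
Σ (Xₖ−Xₖ₋₁)(Yₖ+Yₖ₋₁) = (1/5)(0.0040+0.0000) + (1/5)(0.0780+0.0040) + (1/5)(0.3530+0.0780) + (1/5)(0.6670+0.3530) + (1/5)(1.0000+0.6670)
  = 0.0008 + 0.0164 + 0.0862 + 0.2040 + 0.3334 = 0.6408
G = 1 − 0.6408 = 0.3592

0.359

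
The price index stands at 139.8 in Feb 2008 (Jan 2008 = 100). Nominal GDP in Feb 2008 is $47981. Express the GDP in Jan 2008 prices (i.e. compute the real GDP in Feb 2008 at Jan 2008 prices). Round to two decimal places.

34321.17

Real = Nominal ÷ (Index/100) = 47981 ÷ (139.8/100)
     = 47981 ÷ 1.398 = 34321.1731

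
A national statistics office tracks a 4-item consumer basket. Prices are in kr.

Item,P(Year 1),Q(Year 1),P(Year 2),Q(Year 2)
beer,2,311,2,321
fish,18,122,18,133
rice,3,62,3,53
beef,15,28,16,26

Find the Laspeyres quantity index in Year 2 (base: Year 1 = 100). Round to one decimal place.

Laspeyres quantity index uses base-period prices as weights.
ΣP(Year 1)·Q(Year 2) = 2×321 + 18×133 + 3×53 + 15×26 = 642 + 2394 + 159 + 390 = 3585
ΣP(Year 1)·Q(Year 1) = 2×311 + 18×122 + 3×62 + 15×28 = 622 + 2196 + 186 + 420 = 3424
Index = 3585 / 3424 × 100 = 104.7021

104.7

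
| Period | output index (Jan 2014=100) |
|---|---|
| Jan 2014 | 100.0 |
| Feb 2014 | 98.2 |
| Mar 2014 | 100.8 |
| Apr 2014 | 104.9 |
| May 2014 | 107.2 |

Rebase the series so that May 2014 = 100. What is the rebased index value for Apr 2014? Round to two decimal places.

Rebased(Apr 2014) = 104.9 / 107.2 × 100 = 97.8545

97.85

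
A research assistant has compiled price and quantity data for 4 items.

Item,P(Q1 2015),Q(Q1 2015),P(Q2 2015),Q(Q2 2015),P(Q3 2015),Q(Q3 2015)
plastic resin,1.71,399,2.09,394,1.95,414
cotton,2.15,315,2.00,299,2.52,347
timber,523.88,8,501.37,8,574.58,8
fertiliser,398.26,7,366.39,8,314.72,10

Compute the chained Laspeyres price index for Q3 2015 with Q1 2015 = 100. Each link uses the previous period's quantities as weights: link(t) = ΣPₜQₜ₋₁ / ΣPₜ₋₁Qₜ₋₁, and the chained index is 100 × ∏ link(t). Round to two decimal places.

Link Q1 2015→Q2 2015:
ΣP(Q2 2015)Q(Q1 2015) = 2.09×399 + 2.00×315 + 501.37×8 + 366.39×7 = 833.91 + 630 + 4010.96 + 2564.73 = 8039.6
ΣP(Q1 2015)Q(Q1 2015) = 1.71×399 + 2.15×315 + 523.88×8 + 398.26×7 = 682.29 + 677.25 + 4191.04 + 2787.82 = 8338.4
link = 8039.6/8338.4 = 0.964166
Link Q2 2015→Q3 2015:
ΣP(Q3 2015)Q(Q2 2015) = 1.95×394 + 2.52×299 + 574.58×8 + 314.72×8 = 768.3 + 753.48 + 4596.64 + 2517.76 = 8636.18
ΣP(Q2 2015)Q(Q2 2015) = 2.09×394 + 2.00×299 + 501.37×8 + 366.39×8 = 823.46 + 598 + 4010.96 + 2931.12 = 8363.54
link = 8636.18/8363.54 = 1.032599
Chained index = 100 × 0.964166 × 1.032599 = 99.5596

99.56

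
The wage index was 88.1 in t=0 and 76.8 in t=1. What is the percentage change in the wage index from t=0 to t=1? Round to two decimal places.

-12.83%

Change = (76.8 − 88.1) / 88.1 × 100
       = -11.3 / 88.1 × 100 = -12.8263%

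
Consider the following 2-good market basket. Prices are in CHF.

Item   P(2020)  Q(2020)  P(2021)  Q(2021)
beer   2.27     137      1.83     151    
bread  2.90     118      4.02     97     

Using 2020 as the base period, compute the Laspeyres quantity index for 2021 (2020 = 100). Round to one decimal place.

Laspeyres quantity index uses base-period prices as weights.
ΣP(2020)·Q(2021) = 2.27×151 + 2.90×97 = 342.77 + 281.3 = 624.07
ΣP(2020)·Q(2020) = 2.27×137 + 2.90×118 = 310.99 + 342.2 = 653.19
Index = 624.07 / 653.19 × 100 = 95.5419

95.5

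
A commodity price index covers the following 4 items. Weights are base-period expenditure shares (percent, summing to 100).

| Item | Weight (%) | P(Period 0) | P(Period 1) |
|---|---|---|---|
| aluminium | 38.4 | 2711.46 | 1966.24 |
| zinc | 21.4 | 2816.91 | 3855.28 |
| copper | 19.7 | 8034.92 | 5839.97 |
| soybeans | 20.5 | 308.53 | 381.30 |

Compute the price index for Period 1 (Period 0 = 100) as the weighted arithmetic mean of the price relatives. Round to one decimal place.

aluminium: 38.4 × (1966.24/2711.46) = 38.4 × 0.725159 = 27.8461
zinc: 21.4 × (3855.28/2816.91) = 21.4 × 1.368620 = 29.2885
copper: 19.7 × (5839.97/8034.92) = 19.7 × 0.726824 = 14.3184
soybeans: 20.5 × (381.30/308.53) = 20.5 × 1.235860 = 25.3351
Index = Σ wᵢ·(p₁ᵢ/p₀ᵢ) = 27.8461 + 29.2885 + 14.3184 + 25.3351 = 96.7881

96.8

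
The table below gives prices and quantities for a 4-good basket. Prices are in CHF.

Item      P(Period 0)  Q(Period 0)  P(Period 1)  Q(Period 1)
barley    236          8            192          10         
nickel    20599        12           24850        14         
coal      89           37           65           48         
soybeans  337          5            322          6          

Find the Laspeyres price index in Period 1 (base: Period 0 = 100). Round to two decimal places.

119.56

Laspeyres price index uses base-period quantities as weights.
ΣP(Period 1)·Q(Period 0) = 192×8 + 24850×12 + 65×37 + 322×5 = 1536 + 298200 + 2405 + 1610 = 303751
ΣP(Period 0)·Q(Period 0) = 236×8 + 20599×12 + 89×37 + 337×5 = 1888 + 247188 + 3293 + 1685 = 254054
Index = 303751 / 254054 × 100 = 119.5616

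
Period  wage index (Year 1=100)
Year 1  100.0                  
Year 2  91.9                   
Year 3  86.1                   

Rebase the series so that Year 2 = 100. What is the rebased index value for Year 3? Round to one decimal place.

93.7

Rebased(Year 3) = 86.1 / 91.9 × 100 = 93.6888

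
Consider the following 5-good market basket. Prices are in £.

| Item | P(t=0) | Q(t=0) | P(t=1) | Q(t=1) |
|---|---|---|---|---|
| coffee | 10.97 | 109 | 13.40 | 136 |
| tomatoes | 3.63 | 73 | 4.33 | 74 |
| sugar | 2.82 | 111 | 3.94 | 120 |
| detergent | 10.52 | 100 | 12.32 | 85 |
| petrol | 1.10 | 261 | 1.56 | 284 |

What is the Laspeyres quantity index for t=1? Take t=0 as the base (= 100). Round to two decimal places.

106.19

Laspeyres quantity index uses base-period prices as weights.
ΣP(t=0)·Q(t=1) = 10.97×136 + 3.63×74 + 2.82×120 + 10.52×85 + 1.10×284 = 1491.92 + 268.62 + 338.4 + 894.2 + 312.4 = 3305.54
ΣP(t=0)·Q(t=0) = 10.97×109 + 3.63×73 + 2.82×111 + 10.52×100 + 1.10×261 = 1195.73 + 264.99 + 313.02 + 1052 + 287.1 = 3112.84
Index = 3305.54 / 3112.84 × 100 = 106.1905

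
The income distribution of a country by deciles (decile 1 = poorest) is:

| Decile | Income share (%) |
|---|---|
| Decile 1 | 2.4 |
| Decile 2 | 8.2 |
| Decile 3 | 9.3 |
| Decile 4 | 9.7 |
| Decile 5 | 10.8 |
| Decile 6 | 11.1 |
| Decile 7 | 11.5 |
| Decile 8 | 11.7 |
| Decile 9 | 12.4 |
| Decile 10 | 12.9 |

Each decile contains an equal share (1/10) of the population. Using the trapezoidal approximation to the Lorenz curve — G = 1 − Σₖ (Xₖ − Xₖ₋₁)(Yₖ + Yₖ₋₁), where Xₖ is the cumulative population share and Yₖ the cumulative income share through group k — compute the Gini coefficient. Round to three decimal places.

Cumulative income shares Yₖ: 0.0240, 0.1060, 0.1990, 0.2960, 0.4040, 0.5150, 0.6300, 0.7470, 0.8710, 1.0000
Σ (Xₖ−Xₖ₋₁)(Yₖ+Yₖ₋₁) = (1/10)(0.0240+0.0000) + (1/10)(0.1060+0.0240) + (1/10)(0.1990+0.1060) + (1/10)(0.2960+0.1990) + (1/10)(0.4040+0.2960) + (1/10)(0.5150+0.4040) + (1/10)(0.6300+0.5150) + (1/10)(0.7470+0.6300) + (1/10)(0.8710+0.7470) + (1/10)(1.0000+0.8710)
  = 0.0024 + 0.0130 + 0.0305 + 0.0495 + 0.0700 + 0.0919 + 0.1145 + 0.1377 + 0.1618 + 0.1871 = 0.8584
G = 1 − 0.8584 = 0.1416

0.142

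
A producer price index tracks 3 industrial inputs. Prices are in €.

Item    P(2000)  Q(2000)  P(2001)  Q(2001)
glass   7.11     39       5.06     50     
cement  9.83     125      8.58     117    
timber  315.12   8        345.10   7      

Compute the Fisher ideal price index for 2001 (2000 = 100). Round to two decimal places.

Laspeyres component (base-period weights):
ΣP(2001)Q(2000) = 5.06×39 + 8.58×125 + 345.10×8 = 197.34 + 1072.5 + 2760.8 = 4030.64
ΣP(2000)Q(2000) = 7.11×39 + 9.83×125 + 315.12×8 = 277.29 + 1228.75 + 2520.96 = 4027
L = 4030.64 / 4027 × 100 = 100.0904
Paasche component (current-period weights):
ΣP(2001)Q(2001) = 5.06×50 + 8.58×117 + 345.10×7 = 253 + 1003.86 + 2415.7 = 3672.56
ΣP(2000)Q(2001) = 7.11×50 + 9.83×117 + 315.12×7 = 355.5 + 1150.11 + 2205.84 = 3711.45
P = 3672.56 / 3711.45 × 100 = 98.9522
Fisher = √(L × P) = √(100.0904 × 98.9522) = 99.5196

99.52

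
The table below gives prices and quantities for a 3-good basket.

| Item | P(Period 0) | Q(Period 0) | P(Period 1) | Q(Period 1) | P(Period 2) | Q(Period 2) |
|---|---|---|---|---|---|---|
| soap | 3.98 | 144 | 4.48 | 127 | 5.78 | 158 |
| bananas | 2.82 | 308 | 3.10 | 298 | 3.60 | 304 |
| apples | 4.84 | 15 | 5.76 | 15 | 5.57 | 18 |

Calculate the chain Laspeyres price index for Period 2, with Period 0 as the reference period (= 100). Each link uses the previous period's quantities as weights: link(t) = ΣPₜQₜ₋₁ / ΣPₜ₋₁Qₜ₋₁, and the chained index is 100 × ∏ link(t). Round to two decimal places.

133.31

Link Period 0→Period 1:
ΣP(Period 1)Q(Period 0) = 4.48×144 + 3.10×308 + 5.76×15 = 645.12 + 954.8 + 86.4 = 1686.32
ΣP(Period 0)Q(Period 0) = 3.98×144 + 2.82×308 + 4.84×15 = 573.12 + 868.56 + 72.6 = 1514.28
link = 1686.32/1514.28 = 1.113612
Link Period 1→Period 2:
ΣP(Period 2)Q(Period 1) = 5.78×127 + 3.60×298 + 5.57×15 = 734.06 + 1072.8 + 83.55 = 1890.41
ΣP(Period 1)Q(Period 1) = 4.48×127 + 3.10×298 + 5.76×15 = 568.96 + 923.8 + 86.4 = 1579.16
link = 1890.41/1579.16 = 1.197098
Chained index = 100 × 1.113612 × 1.197098 = 133.3103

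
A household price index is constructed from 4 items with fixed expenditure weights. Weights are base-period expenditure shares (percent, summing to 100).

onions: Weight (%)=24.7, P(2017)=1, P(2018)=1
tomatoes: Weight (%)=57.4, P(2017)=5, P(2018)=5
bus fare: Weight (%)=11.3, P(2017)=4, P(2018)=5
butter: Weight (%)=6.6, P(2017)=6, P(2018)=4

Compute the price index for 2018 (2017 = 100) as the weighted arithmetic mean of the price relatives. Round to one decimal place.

onions: 24.7 × (1/1) = 24.7 × 1.000000 = 24.7000
tomatoes: 57.4 × (5/5) = 57.4 × 1.000000 = 57.4000
bus fare: 11.3 × (5/4) = 11.3 × 1.250000 = 14.1250
butter: 6.6 × (4/6) = 6.6 × 0.666667 = 4.4000
Index = Σ wᵢ·(p₁ᵢ/p₀ᵢ) = 24.7000 + 57.4000 + 14.1250 + 4.4000 = 100.6250

100.6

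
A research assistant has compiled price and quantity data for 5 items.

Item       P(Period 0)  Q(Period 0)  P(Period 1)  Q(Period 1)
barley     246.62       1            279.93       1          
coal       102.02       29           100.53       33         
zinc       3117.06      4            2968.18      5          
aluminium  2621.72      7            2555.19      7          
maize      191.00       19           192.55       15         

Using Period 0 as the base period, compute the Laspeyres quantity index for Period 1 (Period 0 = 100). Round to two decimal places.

Laspeyres quantity index uses base-period prices as weights.
ΣP(Period 0)·Q(Period 1) = 246.62×1 + 102.02×33 + 3117.06×5 + 2621.72×7 + 191.00×15 = 246.62 + 3366.66 + 15585.3 + 18352.04 + 2865 = 40415.62
ΣP(Period 0)·Q(Period 0) = 246.62×1 + 102.02×29 + 3117.06×4 + 2621.72×7 + 191.00×19 = 246.62 + 2958.58 + 12468.24 + 18352.04 + 3629 = 37654.48
Index = 40415.62 / 37654.48 × 100 = 107.3328

107.33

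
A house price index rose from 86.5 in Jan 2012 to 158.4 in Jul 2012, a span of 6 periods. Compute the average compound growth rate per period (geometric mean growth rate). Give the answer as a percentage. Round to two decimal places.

Growth factor = (158.4/86.5)^(1/6) = (1.831214)^(1/6) = 1.106088
Growth rate = 1.106088 − 1 = 0.106088 = 10.6088%

10.61%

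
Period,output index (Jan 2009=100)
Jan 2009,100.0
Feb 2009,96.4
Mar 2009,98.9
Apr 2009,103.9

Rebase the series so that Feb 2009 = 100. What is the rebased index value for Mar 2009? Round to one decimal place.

102.6

Rebased(Mar 2009) = 98.9 / 96.4 × 100 = 102.5934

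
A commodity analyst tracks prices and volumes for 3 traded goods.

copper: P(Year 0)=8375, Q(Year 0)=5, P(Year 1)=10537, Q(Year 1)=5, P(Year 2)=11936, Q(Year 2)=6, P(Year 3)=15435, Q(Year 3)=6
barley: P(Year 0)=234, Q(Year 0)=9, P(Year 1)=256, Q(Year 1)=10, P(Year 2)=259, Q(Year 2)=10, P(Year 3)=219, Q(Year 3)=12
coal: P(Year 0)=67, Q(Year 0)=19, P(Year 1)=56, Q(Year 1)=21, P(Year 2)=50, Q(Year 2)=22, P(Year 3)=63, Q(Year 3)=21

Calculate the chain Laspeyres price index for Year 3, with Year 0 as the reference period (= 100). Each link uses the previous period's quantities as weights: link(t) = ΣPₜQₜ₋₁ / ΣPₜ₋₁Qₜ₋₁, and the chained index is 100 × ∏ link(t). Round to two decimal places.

177.55

Link Year 0→Year 1:
ΣP(Year 1)Q(Year 0) = 10537×5 + 256×9 + 56×19 = 52685 + 2304 + 1064 = 56053
ΣP(Year 0)Q(Year 0) = 8375×5 + 234×9 + 67×19 = 41875 + 2106 + 1273 = 45254
link = 56053/45254 = 1.238631
Link Year 1→Year 2:
ΣP(Year 2)Q(Year 1) = 11936×5 + 259×10 + 50×21 = 59680 + 2590 + 1050 = 63320
ΣP(Year 1)Q(Year 1) = 10537×5 + 256×10 + 56×21 = 52685 + 2560 + 1176 = 56421
link = 63320/56421 = 1.122277
Link Year 2→Year 3:
ΣP(Year 3)Q(Year 2) = 15435×6 + 219×10 + 63×22 = 92610 + 2190 + 1386 = 96186
ΣP(Year 2)Q(Year 2) = 11936×6 + 259×10 + 50×22 = 71616 + 2590 + 1100 = 75306
link = 96186/75306 = 1.277269
Chained index = 100 × 1.238631 × 1.122277 × 1.277269 = 177.5515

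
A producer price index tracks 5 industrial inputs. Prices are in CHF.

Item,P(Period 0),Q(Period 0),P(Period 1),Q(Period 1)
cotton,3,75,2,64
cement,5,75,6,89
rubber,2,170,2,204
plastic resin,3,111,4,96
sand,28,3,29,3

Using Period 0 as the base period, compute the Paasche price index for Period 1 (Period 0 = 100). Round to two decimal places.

Paasche price index uses current-period quantities as weights.
ΣP(Period 1)·Q(Period 1) = 2×64 + 6×89 + 2×204 + 4×96 + 29×3 = 128 + 534 + 408 + 384 + 87 = 1541
ΣP(Period 0)·Q(Period 1) = 3×64 + 5×89 + 2×204 + 3×96 + 28×3 = 192 + 445 + 408 + 288 + 84 = 1417
Index = 1541 / 1417 × 100 = 108.7509

108.75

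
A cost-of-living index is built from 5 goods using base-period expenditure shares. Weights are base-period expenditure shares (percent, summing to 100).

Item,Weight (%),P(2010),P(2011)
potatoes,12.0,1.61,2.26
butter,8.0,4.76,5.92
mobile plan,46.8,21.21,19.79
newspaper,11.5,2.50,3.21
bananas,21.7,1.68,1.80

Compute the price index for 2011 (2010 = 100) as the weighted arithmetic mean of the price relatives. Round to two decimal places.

108.48

potatoes: 12.0 × (2.26/1.61) = 12.0 × 1.403727 = 16.8447
butter: 8.0 × (5.92/4.76) = 8.0 × 1.243697 = 9.9496
mobile plan: 46.8 × (19.79/21.21) = 46.8 × 0.933050 = 43.6668
newspaper: 11.5 × (3.21/2.50) = 11.5 × 1.284000 = 14.7660
bananas: 21.7 × (1.80/1.68) = 21.7 × 1.071429 = 23.2500
Index = Σ wᵢ·(p₁ᵢ/p₀ᵢ) = 16.8447 + 9.9496 + 43.6668 + 14.7660 + 23.2500 = 108.4771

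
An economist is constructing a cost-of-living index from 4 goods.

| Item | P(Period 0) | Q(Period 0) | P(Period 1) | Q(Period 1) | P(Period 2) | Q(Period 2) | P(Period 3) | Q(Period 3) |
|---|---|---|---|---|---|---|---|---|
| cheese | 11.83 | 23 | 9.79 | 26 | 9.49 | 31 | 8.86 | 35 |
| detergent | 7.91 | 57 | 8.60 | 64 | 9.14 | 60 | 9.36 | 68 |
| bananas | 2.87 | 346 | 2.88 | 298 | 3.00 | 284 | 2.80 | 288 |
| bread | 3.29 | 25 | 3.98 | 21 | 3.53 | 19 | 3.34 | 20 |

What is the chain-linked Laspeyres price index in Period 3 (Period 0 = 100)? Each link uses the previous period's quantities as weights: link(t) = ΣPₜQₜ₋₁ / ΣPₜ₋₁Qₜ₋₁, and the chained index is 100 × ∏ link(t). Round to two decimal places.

99.86

Link Period 0→Period 1:
ΣP(Period 1)Q(Period 0) = 9.79×23 + 8.60×57 + 2.88×346 + 3.98×25 = 225.17 + 490.2 + 996.48 + 99.5 = 1811.35
ΣP(Period 0)Q(Period 0) = 11.83×23 + 7.91×57 + 2.87×346 + 3.29×25 = 272.09 + 450.87 + 993.02 + 82.25 = 1798.23
link = 1811.35/1798.23 = 1.007296
Link Period 1→Period 2:
ΣP(Period 2)Q(Period 1) = 9.49×26 + 9.14×64 + 3.00×298 + 3.53×21 = 246.74 + 584.96 + 894 + 74.13 = 1799.83
ΣP(Period 1)Q(Period 1) = 9.79×26 + 8.60×64 + 2.88×298 + 3.98×21 = 254.54 + 550.4 + 858.24 + 83.58 = 1746.76
link = 1799.83/1746.76 = 1.030382
Link Period 2→Period 3:
ΣP(Period 3)Q(Period 2) = 8.86×31 + 9.36×60 + 2.80×284 + 3.34×19 = 274.66 + 561.6 + 795.2 + 63.46 = 1694.92
ΣP(Period 2)Q(Period 2) = 9.49×31 + 9.14×60 + 3.00×284 + 3.53×19 = 294.19 + 548.4 + 852 + 67.07 = 1761.66
link = 1694.92/1761.66 = 0.962115
Chained index = 100 × 1.007296 × 1.030382 × 0.962115 = 99.8579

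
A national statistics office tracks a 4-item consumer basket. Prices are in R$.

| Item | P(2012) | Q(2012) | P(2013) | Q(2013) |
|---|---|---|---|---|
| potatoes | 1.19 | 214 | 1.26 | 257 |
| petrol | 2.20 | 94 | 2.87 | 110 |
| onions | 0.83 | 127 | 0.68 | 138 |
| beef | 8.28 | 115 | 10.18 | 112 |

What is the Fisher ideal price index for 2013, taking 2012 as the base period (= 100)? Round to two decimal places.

Laspeyres component (base-period weights):
ΣP(2013)Q(2012) = 1.26×214 + 2.87×94 + 0.68×127 + 10.18×115 = 269.64 + 269.78 + 86.36 + 1170.7 = 1796.48
ΣP(2012)Q(2012) = 1.19×214 + 2.20×94 + 0.83×127 + 8.28×115 = 254.66 + 206.8 + 105.41 + 952.2 = 1519.07
L = 1796.48 / 1519.07 × 100 = 118.2618
Paasche component (current-period weights):
ΣP(2013)Q(2013) = 1.26×257 + 2.87×110 + 0.68×138 + 10.18×112 = 323.82 + 315.7 + 93.84 + 1140.16 = 1873.52
ΣP(2012)Q(2013) = 1.19×257 + 2.20×110 + 0.83×138 + 8.28×112 = 305.83 + 242 + 114.54 + 927.36 = 1589.73
P = 1873.52 / 1589.73 × 100 = 117.8515
Fisher = √(L × P) = √(118.2618 × 117.8515) = 118.0565

118.06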